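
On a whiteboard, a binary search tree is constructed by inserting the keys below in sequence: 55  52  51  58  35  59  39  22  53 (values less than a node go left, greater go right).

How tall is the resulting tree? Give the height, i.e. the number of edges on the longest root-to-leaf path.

55: root
52: left child of 55 (depth 1)
51: left child of 52 (depth 2)
58: right child of 55 (depth 1)
35: left child of 51 (depth 3)
59: right child of 58 (depth 2)
39: right child of 35 (depth 4)
22: left child of 35 (depth 4)
53: right child of 52 (depth 2)

The deepest node is 39 at depth 4.

4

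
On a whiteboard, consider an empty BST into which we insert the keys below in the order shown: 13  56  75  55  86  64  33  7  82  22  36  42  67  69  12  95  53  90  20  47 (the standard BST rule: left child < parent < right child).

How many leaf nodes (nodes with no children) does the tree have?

13: root
56: right child of 13 (depth 1)
75: right child of 56 (depth 2)
55: left child of 56 (depth 2)
86: right child of 75 (depth 3)
64: left child of 75 (depth 3)
33: left child of 55 (depth 3)
7: left child of 13 (depth 1)
82: left child of 86 (depth 4)
22: left child of 33 (depth 4)
36: right child of 33 (depth 4)
42: right child of 36 (depth 5)
67: right child of 64 (depth 4)
69: right child of 67 (depth 5)
12: right child of 7 (depth 2)
95: right child of 86 (depth 4)
53: right child of 42 (depth 6)
90: left child of 95 (depth 5)
20: left child of 22 (depth 5)
47: left child of 53 (depth 7)

Leaves: 12, 20, 47, 69, 82, 90 — 6 in total.

6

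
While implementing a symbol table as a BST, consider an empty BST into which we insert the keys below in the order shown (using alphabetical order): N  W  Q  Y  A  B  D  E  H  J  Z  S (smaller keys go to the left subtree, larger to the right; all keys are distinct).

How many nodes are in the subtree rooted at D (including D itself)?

4

N: root
W: right child of N (depth 1)
Q: left child of W (depth 2)
Y: right child of W (depth 2)
A: left child of N (depth 1)
B: right child of A (depth 2)
D: right child of B (depth 3)
E: right child of D (depth 4)
H: right child of E (depth 5)
J: right child of H (depth 6)
Z: right child of Y (depth 3)
S: right child of Q (depth 3)

Subtree rooted at D contains: D, E, H, J — 4 nodes.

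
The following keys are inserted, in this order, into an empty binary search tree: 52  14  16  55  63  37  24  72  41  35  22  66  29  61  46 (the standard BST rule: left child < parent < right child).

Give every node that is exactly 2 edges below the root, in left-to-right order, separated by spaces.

16 63

52: root
14: left child of 52 (depth 1)
16: right child of 14 (depth 2)
55: right child of 52 (depth 1)
63: right child of 55 (depth 2)
37: right child of 16 (depth 3)
24: left child of 37 (depth 4)
72: right child of 63 (depth 3)
41: right child of 37 (depth 4)
35: right child of 24 (depth 5)
22: left child of 24 (depth 5)
66: left child of 72 (depth 4)
29: left child of 35 (depth 6)
61: left child of 63 (depth 3)
46: right child of 41 (depth 5)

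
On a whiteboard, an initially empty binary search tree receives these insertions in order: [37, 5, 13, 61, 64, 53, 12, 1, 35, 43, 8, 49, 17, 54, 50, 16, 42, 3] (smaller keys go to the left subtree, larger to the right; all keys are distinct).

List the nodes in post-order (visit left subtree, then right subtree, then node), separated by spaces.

Insert 37: tree is empty, so 37 becomes the root.
Insert 5: 5 < 37 → go left. Place as left child of 37.
Insert 13: 13 < 37 → go left; 13 > 5 → go right. Place as right child of 5.
Insert 61: 61 > 37 → go right. Place as right child of 37.
Insert 64: 64 > 37 → go right; 64 > 61 → go right. Place as right child of 61.
Insert 53: 53 > 37 → go right; 53 < 61 → go left. Place as left child of 61.
Insert 12: 12 < 37 → go left; 12 > 5 → go right; 12 < 13 → go left. Place as left child of 13.
Insert 1: 1 < 37 → go left; 1 < 5 → go left. Place as left child of 5.
Insert 35: 35 < 37 → go left; 35 > 5 → go right; 35 > 13 → go right. Place as right child of 13.
Insert 43: 43 > 37 → go right; 43 < 61 → go left; 43 < 53 → go left. Place as left child of 53.
Insert 8: 8 < 37 → go left; 8 > 5 → go right; 8 < 13 → go left; 8 < 12 → go left. Place as left child of 12.
Insert 49: 49 > 37 → go right; 49 < 61 → go left; 49 < 53 → go left; 49 > 43 → go right. Place as right child of 43.
Insert 17: 17 < 37 → go left; 17 > 5 → go right; 17 > 13 → go right; 17 < 35 → go left. Place as left child of 35.
Insert 54: 54 > 37 → go right; 54 < 61 → go left; 54 > 53 → go right. Place as right child of 53.
Insert 50: 50 > 37 → go right; 50 < 61 → go left; 50 < 53 → go left; 50 > 43 → go right; 50 > 49 → go right. Place as right child of 49.
Insert 16: 16 < 37 → go left; 16 > 5 → go right; 16 > 13 → go right; 16 < 35 → go left; 16 < 17 → go left. Place as left child of 17.
Insert 42: 42 > 37 → go right; 42 < 61 → go left; 42 < 53 → go left; 42 < 43 → go left. Place as left child of 43.
Insert 3: 3 < 37 → go left; 3 < 5 → go left; 3 > 1 → go right. Place as right child of 1.

3 1 8 12 16 17 35 13 5 42 50 49 43 54 53 64 61 37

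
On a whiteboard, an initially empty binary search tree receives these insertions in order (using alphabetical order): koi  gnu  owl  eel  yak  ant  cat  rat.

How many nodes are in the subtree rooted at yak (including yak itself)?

2

koi: root
gnu: left child of koi (depth 1)
owl: right child of koi (depth 1)
eel: left child of gnu (depth 2)
yak: right child of owl (depth 2)
ant: left child of eel (depth 3)
cat: right child of ant (depth 4)
rat: left child of yak (depth 3)

Subtree rooted at yak contains: yak, rat — 2 nodes.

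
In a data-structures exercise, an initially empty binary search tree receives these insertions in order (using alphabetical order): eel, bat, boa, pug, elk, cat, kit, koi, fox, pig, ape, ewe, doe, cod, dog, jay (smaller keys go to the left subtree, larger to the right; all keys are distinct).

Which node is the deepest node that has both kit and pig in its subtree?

Insert eel: tree is empty, so eel becomes the root.
Insert bat: bat < eel → go left. Place as left child of eel.
Insert boa: boa < eel → go left; boa > bat → go right. Place as right child of bat.
Insert pug: pug > eel → go right. Place as right child of eel.
Insert elk: elk > eel → go right; elk < pug → go left. Place as left child of pug.
Insert cat: cat < eel → go left; cat > bat → go right; cat > boa → go right. Place as right child of boa.
Insert kit: kit > eel → go right; kit < pug → go left; kit > elk → go right. Place as right child of elk.
Insert koi: koi > eel → go right; koi < pug → go left; koi > elk → go right; koi > kit → go right. Place as right child of kit.
Insert fox: fox > eel → go right; fox < pug → go left; fox > elk → go right; fox < kit → go left. Place as left child of kit.
Insert pig: pig > eel → go right; pig < pug → go left; pig > elk → go right; pig > kit → go right; pig > koi → go right. Place as right child of koi.
Insert ape: ape < eel → go left; ape < bat → go left. Place as left child of bat.
Insert ewe: ewe > eel → go right; ewe < pug → go left; ewe > elk → go right; ewe < kit → go left; ewe < fox → go left. Place as left child of fox.
Insert doe: doe < eel → go left; doe > bat → go right; doe > boa → go right; doe > cat → go right. Place as right child of cat.
Insert cod: cod < eel → go left; cod > bat → go right; cod > boa → go right; cod > cat → go right; cod < doe → go left. Place as left child of doe.
Insert dog: dog < eel → go left; dog > bat → go right; dog > boa → go right; dog > cat → go right; dog > doe → go right. Place as right child of doe.
Insert jay: jay > eel → go right; jay < pug → go left; jay > elk → go right; jay < kit → go left; jay > fox → go right. Place as right child of fox.

Path to kit: eel → pug → elk → kit
Path to pig: eel → pug → elk → kit → koi → pig
kit lies on both paths and is an ancestor of the other node.

kit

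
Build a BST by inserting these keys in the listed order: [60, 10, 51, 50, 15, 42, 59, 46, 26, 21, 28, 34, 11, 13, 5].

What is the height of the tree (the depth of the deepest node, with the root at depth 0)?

60: root
10: left child of 60 (depth 1)
51: right child of 10 (depth 2)
50: left child of 51 (depth 3)
15: left child of 50 (depth 4)
42: right child of 15 (depth 5)
59: right child of 51 (depth 3)
46: right child of 42 (depth 6)
26: left child of 42 (depth 6)
21: left child of 26 (depth 7)
28: right child of 26 (depth 7)
34: right child of 28 (depth 8)
11: left child of 15 (depth 5)
13: right child of 11 (depth 6)
5: left child of 10 (depth 2)

The deepest node is 34 at depth 8.

8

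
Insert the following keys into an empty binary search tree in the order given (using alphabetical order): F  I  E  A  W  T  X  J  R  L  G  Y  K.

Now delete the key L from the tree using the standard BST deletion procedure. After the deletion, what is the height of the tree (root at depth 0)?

F: root
I: right child of F (depth 1)
E: left child of F (depth 1)
A: left child of E (depth 2)
W: right child of I (depth 2)
T: left child of W (depth 3)
X: right child of W (depth 3)
J: left child of T (depth 4)
R: right child of J (depth 5)
L: left child of R (depth 6)
G: left child of I (depth 2)
Y: right child of X (depth 4)
K: left child of L (depth 7)

Delete L (at most one child — splice it out).
After deletion, deepest node is K at depth 6.

6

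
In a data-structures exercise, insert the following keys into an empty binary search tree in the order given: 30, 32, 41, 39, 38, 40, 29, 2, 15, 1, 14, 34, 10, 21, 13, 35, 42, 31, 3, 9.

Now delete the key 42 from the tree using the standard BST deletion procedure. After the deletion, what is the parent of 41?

32

30: root
32: right child of 30 (depth 1)
41: right child of 32 (depth 2)
39: left child of 41 (depth 3)
38: left child of 39 (depth 4)
40: right child of 39 (depth 4)
29: left child of 30 (depth 1)
2: left child of 29 (depth 2)
15: right child of 2 (depth 3)
1: left child of 2 (depth 3)
14: left child of 15 (depth 4)
34: left child of 38 (depth 5)
10: left child of 14 (depth 5)
21: right child of 15 (depth 4)
13: right child of 10 (depth 6)
35: right child of 34 (depth 6)
42: right child of 41 (depth 3)
31: left child of 32 (depth 2)
3: left child of 10 (depth 6)
9: right child of 3 (depth 7)

Delete 42 (at most one child — splice it out).
After deletion, 41's parent is 32.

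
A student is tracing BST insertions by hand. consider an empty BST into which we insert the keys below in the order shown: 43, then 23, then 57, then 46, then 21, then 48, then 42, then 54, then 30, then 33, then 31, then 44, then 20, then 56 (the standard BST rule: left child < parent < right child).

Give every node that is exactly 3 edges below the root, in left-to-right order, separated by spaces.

43: root
23: left child of 43 (depth 1)
57: right child of 43 (depth 1)
46: left child of 57 (depth 2)
21: left child of 23 (depth 2)
48: right child of 46 (depth 3)
42: right child of 23 (depth 2)
54: right child of 48 (depth 4)
30: left child of 42 (depth 3)
33: right child of 30 (depth 4)
31: left child of 33 (depth 5)
44: left child of 46 (depth 3)
20: left child of 21 (depth 3)
56: right child of 54 (depth 5)

20 30 44 48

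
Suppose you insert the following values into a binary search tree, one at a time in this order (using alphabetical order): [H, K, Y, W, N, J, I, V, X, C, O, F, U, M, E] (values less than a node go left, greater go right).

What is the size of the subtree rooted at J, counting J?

H: root
K: right child of H (depth 1)
Y: right child of K (depth 2)
W: left child of Y (depth 3)
N: left child of W (depth 4)
J: left child of K (depth 2)
I: left child of J (depth 3)
V: right child of N (depth 5)
X: right child of W (depth 4)
C: left child of H (depth 1)
O: left child of V (depth 6)
F: right child of C (depth 2)
U: right child of O (depth 7)
M: left child of N (depth 5)
E: left child of F (depth 3)

Subtree rooted at J contains: J, I — 2 nodes.

2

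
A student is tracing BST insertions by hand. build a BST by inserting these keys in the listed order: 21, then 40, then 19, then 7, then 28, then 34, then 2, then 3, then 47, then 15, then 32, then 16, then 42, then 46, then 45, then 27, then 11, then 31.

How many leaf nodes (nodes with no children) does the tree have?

Insert 21: tree is empty, so 21 becomes the root.
Insert 40: 40 > 21 → go right. Place as right child of 21.
Insert 19: 19 < 21 → go left. Place as left child of 21.
Insert 7: 7 < 21 → go left; 7 < 19 → go left. Place as left child of 19.
Insert 28: 28 > 21 → go right; 28 < 40 → go left. Place as left child of 40.
Insert 34: 34 > 21 → go right; 34 < 40 → go left; 34 > 28 → go right. Place as right child of 28.
Insert 2: 2 < 21 → go left; 2 < 19 → go left; 2 < 7 → go left. Place as left child of 7.
Insert 3: 3 < 21 → go left; 3 < 19 → go left; 3 < 7 → go left; 3 > 2 → go right. Place as right child of 2.
Insert 47: 47 > 21 → go right; 47 > 40 → go right. Place as right child of 40.
Insert 15: 15 < 21 → go left; 15 < 19 → go left; 15 > 7 → go right. Place as right child of 7.
Insert 32: 32 > 21 → go right; 32 < 40 → go left; 32 > 28 → go right; 32 < 34 → go left. Place as left child of 34.
Insert 16: 16 < 21 → go left; 16 < 19 → go left; 16 > 7 → go right; 16 > 15 → go right. Place as right child of 15.
Insert 42: 42 > 21 → go right; 42 > 40 → go right; 42 < 47 → go left. Place as left child of 47.
Insert 46: 46 > 21 → go right; 46 > 40 → go right; 46 < 47 → go left; 46 > 42 → go right. Place as right child of 42.
Insert 45: 45 > 21 → go right; 45 > 40 → go right; 45 < 47 → go left; 45 > 42 → go right; 45 < 46 → go left. Place as left child of 46.
Insert 27: 27 > 21 → go right; 27 < 40 → go left; 27 < 28 → go left. Place as left child of 28.
Insert 11: 11 < 21 → go left; 11 < 19 → go left; 11 > 7 → go right; 11 < 15 → go left. Place as left child of 15.
Insert 31: 31 > 21 → go right; 31 < 40 → go left; 31 > 28 → go right; 31 < 34 → go left; 31 < 32 → go left. Place as left child of 32.

Leaves: 3, 11, 16, 27, 31, 45 — 6 in total.

6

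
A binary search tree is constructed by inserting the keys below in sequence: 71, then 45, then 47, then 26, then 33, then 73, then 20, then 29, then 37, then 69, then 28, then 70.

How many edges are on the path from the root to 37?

4

71: root
45: left child of 71 (depth 1)
47: right child of 45 (depth 2)
26: left child of 45 (depth 2)
33: right child of 26 (depth 3)
73: right child of 71 (depth 1)
20: left child of 26 (depth 3)
29: left child of 33 (depth 4)
37: right child of 33 (depth 4)
69: right child of 47 (depth 3)
28: left child of 29 (depth 5)
70: right child of 69 (depth 4)

Path to 37: 71 → 45 → 26 → 33 → 37, which is 4 edges.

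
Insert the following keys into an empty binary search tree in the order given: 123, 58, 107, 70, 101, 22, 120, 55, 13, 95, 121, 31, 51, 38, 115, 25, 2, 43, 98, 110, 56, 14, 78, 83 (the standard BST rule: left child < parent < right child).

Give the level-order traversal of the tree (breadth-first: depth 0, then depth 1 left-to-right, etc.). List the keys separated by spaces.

Resulting structure (node: left, right):
  123: L=58, R=–
  58: L=22, R=107
  107: L=70, R=120
  70: L=–, R=101
  101: L=95, R=–
  22: L=13, R=55
  120: L=115, R=121
  55: L=31, R=56
  13: L=2, R=14
  95: L=78, R=98
  121: L=–, R=–
  31: L=25, R=51
  51: L=38, R=–
  38: L=–, R=43
  115: L=110, R=–
  25: L=–, R=–
  2: L=–, R=–
  43: L=–, R=–
  98: L=–, R=–
  110: L=–, R=–
  56: L=–, R=–
  14: L=–, R=–
  78: L=–, R=83
  83: L=–, R=–

123 58 22 107 13 55 70 120 2 14 31 56 101 115 121 25 51 95 110 38 78 98 43 83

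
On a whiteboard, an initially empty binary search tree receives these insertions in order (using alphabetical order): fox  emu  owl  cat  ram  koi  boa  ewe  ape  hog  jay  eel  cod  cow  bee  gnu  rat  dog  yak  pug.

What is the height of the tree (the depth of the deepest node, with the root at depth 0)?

Resulting structure (node: left, right):
  fox: L=emu, R=owl
  emu: L=cat, R=ewe
  owl: L=koi, R=ram
  cat: L=boa, R=eel
  ram: L=pug, R=rat
  koi: L=hog, R=–
  boa: L=ape, R=–
  ewe: L=–, R=–
  ape: L=–, R=bee
  hog: L=gnu, R=jay
  jay: L=–, R=–
  eel: L=cod, R=–
  cod: L=–, R=cow
  cow: L=–, R=dog
  bee: L=–, R=–
  gnu: L=–, R=–
  rat: L=–, R=yak
  dog: L=–, R=–
  yak: L=–, R=–
  pug: L=–, R=–

The deepest node is dog at depth 6.

6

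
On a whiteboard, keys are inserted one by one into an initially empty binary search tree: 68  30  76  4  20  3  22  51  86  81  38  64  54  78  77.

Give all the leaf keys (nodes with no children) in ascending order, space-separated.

68: root
30: left child of 68 (depth 1)
76: right child of 68 (depth 1)
4: left child of 30 (depth 2)
20: right child of 4 (depth 3)
3: left child of 4 (depth 3)
22: right child of 20 (depth 4)
51: right child of 30 (depth 2)
86: right child of 76 (depth 2)
81: left child of 86 (depth 3)
38: left child of 51 (depth 3)
64: right child of 51 (depth 3)
54: left child of 64 (depth 4)
78: left child of 81 (depth 4)
77: left child of 78 (depth 5)

3 22 38 54 77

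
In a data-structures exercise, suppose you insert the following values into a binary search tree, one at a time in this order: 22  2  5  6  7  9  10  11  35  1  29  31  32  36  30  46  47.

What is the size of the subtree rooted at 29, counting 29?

22: root
2: left child of 22 (depth 1)
5: right child of 2 (depth 2)
6: right child of 5 (depth 3)
7: right child of 6 (depth 4)
9: right child of 7 (depth 5)
10: right child of 9 (depth 6)
11: right child of 10 (depth 7)
35: right child of 22 (depth 1)
1: left child of 2 (depth 2)
29: left child of 35 (depth 2)
31: right child of 29 (depth 3)
32: right child of 31 (depth 4)
36: right child of 35 (depth 2)
30: left child of 31 (depth 4)
46: right child of 36 (depth 3)
47: right child of 46 (depth 4)

Subtree rooted at 29 contains: 29, 31, 30, 32 — 4 nodes.

4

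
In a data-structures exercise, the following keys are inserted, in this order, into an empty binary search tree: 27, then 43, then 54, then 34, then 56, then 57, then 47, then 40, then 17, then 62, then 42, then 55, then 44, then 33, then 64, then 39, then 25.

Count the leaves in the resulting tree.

Resulting structure (node: left, right):
  27: L=17, R=43
  43: L=34, R=54
  54: L=47, R=56
  34: L=33, R=40
  56: L=55, R=57
  57: L=–, R=62
  47: L=44, R=–
  40: L=39, R=42
  17: L=–, R=25
  62: L=–, R=64
  42: L=–, R=–
  55: L=–, R=–
  44: L=–, R=–
  33: L=–, R=–
  64: L=–, R=–
  39: L=–, R=–
  25: L=–, R=–

Leaves: 25, 33, 39, 42, 44, 55, 64 — 7 in total.

7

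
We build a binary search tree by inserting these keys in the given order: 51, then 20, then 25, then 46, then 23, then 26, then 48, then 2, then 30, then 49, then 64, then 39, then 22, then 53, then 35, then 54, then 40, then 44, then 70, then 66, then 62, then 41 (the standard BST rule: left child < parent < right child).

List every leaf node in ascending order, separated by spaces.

2 22 35 41 49 62 66

51: root
20: left child of 51 (depth 1)
25: right child of 20 (depth 2)
46: right child of 25 (depth 3)
23: left child of 25 (depth 3)
26: left child of 46 (depth 4)
48: right child of 46 (depth 4)
2: left child of 20 (depth 2)
30: right child of 26 (depth 5)
49: right child of 48 (depth 5)
64: right child of 51 (depth 1)
39: right child of 30 (depth 6)
22: left child of 23 (depth 4)
53: left child of 64 (depth 2)
35: left child of 39 (depth 7)
54: right child of 53 (depth 3)
40: right child of 39 (depth 7)
44: right child of 40 (depth 8)
70: right child of 64 (depth 2)
66: left child of 70 (depth 3)
62: right child of 54 (depth 4)
41: left child of 44 (depth 9)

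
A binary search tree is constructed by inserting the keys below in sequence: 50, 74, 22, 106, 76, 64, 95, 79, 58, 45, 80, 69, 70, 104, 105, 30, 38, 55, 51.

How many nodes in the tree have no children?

5

50: root
74: right child of 50 (depth 1)
22: left child of 50 (depth 1)
106: right child of 74 (depth 2)
76: left child of 106 (depth 3)
64: left child of 74 (depth 2)
95: right child of 76 (depth 4)
79: left child of 95 (depth 5)
58: left child of 64 (depth 3)
45: right child of 22 (depth 2)
80: right child of 79 (depth 6)
69: right child of 64 (depth 3)
70: right child of 69 (depth 4)
104: right child of 95 (depth 5)
105: right child of 104 (depth 6)
30: left child of 45 (depth 3)
38: right child of 30 (depth 4)
55: left child of 58 (depth 4)
51: left child of 55 (depth 5)

Leaves: 38, 51, 70, 80, 105 — 5 in total.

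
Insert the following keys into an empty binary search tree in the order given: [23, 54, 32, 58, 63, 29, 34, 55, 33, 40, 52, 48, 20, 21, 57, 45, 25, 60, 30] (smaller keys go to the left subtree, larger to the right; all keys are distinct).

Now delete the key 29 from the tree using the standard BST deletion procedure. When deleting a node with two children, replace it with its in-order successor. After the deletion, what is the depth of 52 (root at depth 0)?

5

Resulting structure (node: left, right):
  23: L=20, R=54
  54: L=32, R=58
  32: L=29, R=34
  58: L=55, R=63
  63: L=60, R=–
  29: L=25, R=30
  34: L=33, R=40
  55: L=–, R=57
  33: L=–, R=–
  40: L=–, R=52
  52: L=48, R=–
  48: L=45, R=–
  20: L=–, R=21
  21: L=–, R=–
  57: L=–, R=–
  45: L=–, R=–
  25: L=–, R=–
  60: L=–, R=–
  30: L=–, R=–

Delete 29 (two children — replace with in-order successor).
After deletion, path to 52: 23 → 54 → 32 → 34 → 40 → 52.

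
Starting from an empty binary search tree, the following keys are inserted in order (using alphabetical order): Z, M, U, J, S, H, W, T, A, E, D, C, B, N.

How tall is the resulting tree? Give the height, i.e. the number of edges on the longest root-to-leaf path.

8

Insert Z: tree is empty, so Z becomes the root.
Insert M: M < Z → go left. Place as left child of Z.
Insert U: U < Z → go left; U > M → go right. Place as right child of M.
Insert J: J < Z → go left; J < M → go left. Place as left child of M.
Insert S: S < Z → go left; S > M → go right; S < U → go left. Place as left child of U.
Insert H: H < Z → go left; H < M → go left; H < J → go left. Place as left child of J.
Insert W: W < Z → go left; W > M → go right; W > U → go right. Place as right child of U.
Insert T: T < Z → go left; T > M → go right; T < U → go left; T > S → go right. Place as right child of S.
Insert A: A < Z → go left; A < M → go left; A < J → go left; A < H → go left. Place as left child of H.
Insert E: E < Z → go left; E < M → go left; E < J → go left; E < H → go left; E > A → go right. Place as right child of A.
Insert D: D < Z → go left; D < M → go left; D < J → go left; D < H → go left; D > A → go right; D < E → go left. Place as left child of E.
Insert C: C < Z → go left; C < M → go left; C < J → go left; C < H → go left; C > A → go right; C < E → go left; C < D → go left. Place as left child of D.
Insert B: B < Z → go left; B < M → go left; B < J → go left; B < H → go left; B > A → go right; B < E → go left; B < D → go left; B < C → go left. Place as left child of C.
Insert N: N < Z → go left; N > M → go right; N < U → go left; N < S → go left. Place as left child of S.

The deepest node is B at depth 8.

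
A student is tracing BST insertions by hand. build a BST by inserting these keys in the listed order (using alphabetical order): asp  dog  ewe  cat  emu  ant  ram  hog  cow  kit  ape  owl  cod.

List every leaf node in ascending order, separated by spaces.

Insert asp: tree is empty, so asp becomes the root.
Insert dog: dog > asp → go right. Place as right child of asp.
Insert ewe: ewe > asp → go right; ewe > dog → go right. Place as right child of dog.
Insert cat: cat > asp → go right; cat < dog → go left. Place as left child of dog.
Insert emu: emu > asp → go right; emu > dog → go right; emu < ewe → go left. Place as left child of ewe.
Insert ant: ant < asp → go left. Place as left child of asp.
Insert ram: ram > asp → go right; ram > dog → go right; ram > ewe → go right. Place as right child of ewe.
Insert hog: hog > asp → go right; hog > dog → go right; hog > ewe → go right; hog < ram → go left. Place as left child of ram.
Insert cow: cow > asp → go right; cow < dog → go left; cow > cat → go right. Place as right child of cat.
Insert kit: kit > asp → go right; kit > dog → go right; kit > ewe → go right; kit < ram → go left; kit > hog → go right. Place as right child of hog.
Insert ape: ape < asp → go left; ape > ant → go right. Place as right child of ant.
Insert owl: owl > asp → go right; owl > dog → go right; owl > ewe → go right; owl < ram → go left; owl > hog → go right; owl > kit → go right. Place as right child of kit.
Insert cod: cod > asp → go right; cod < dog → go left; cod > cat → go right; cod < cow → go left. Place as left child of cow.

ape cod emu owl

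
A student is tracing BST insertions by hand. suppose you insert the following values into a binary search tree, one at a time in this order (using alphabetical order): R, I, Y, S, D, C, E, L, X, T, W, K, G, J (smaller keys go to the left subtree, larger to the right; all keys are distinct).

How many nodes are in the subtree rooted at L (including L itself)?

Insert R: tree is empty, so R becomes the root.
Insert I: I < R → go left. Place as left child of R.
Insert Y: Y > R → go right. Place as right child of R.
Insert S: S > R → go right; S < Y → go left. Place as left child of Y.
Insert D: D < R → go left; D < I → go left. Place as left child of I.
Insert C: C < R → go left; C < I → go left; C < D → go left. Place as left child of D.
Insert E: E < R → go left; E < I → go left; E > D → go right. Place as right child of D.
Insert L: L < R → go left; L > I → go right. Place as right child of I.
Insert X: X > R → go right; X < Y → go left; X > S → go right. Place as right child of S.
Insert T: T > R → go right; T < Y → go left; T > S → go right; T < X → go left. Place as left child of X.
Insert W: W > R → go right; W < Y → go left; W > S → go right; W < X → go left; W > T → go right. Place as right child of T.
Insert K: K < R → go left; K > I → go right; K < L → go left. Place as left child of L.
Insert G: G < R → go left; G < I → go left; G > D → go right; G > E → go right. Place as right child of E.
Insert J: J < R → go left; J > I → go right; J < L → go left; J < K → go left. Place as left child of K.

Subtree rooted at L contains: L, K, J — 3 nodes.

3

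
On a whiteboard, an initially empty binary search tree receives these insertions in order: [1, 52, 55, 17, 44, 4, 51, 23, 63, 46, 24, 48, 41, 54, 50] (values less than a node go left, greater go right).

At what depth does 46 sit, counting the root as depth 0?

5

Resulting structure (node: left, right):
  1: L=–, R=52
  52: L=17, R=55
  55: L=54, R=63
  17: L=4, R=44
  44: L=23, R=51
  4: L=–, R=–
  51: L=46, R=–
  23: L=–, R=24
  63: L=–, R=–
  46: L=–, R=48
  24: L=–, R=41
  48: L=–, R=50
  41: L=–, R=–
  54: L=–, R=–
  50: L=–, R=–

Path to 46: 1 → 52 → 17 → 44 → 51 → 46, which is 5 edges.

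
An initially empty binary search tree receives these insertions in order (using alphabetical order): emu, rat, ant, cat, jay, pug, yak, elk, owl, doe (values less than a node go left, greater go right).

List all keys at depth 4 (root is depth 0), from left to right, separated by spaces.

Resulting structure (node: left, right):
  emu: L=ant, R=rat
  rat: L=jay, R=yak
  ant: L=–, R=cat
  cat: L=–, R=elk
  jay: L=–, R=pug
  pug: L=owl, R=–
  yak: L=–, R=–
  elk: L=doe, R=–
  owl: L=–, R=–
  doe: L=–, R=–

doe owl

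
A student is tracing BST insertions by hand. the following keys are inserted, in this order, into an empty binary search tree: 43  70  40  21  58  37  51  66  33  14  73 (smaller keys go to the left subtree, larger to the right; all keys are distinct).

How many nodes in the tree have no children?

5

43: root
70: right child of 43 (depth 1)
40: left child of 43 (depth 1)
21: left child of 40 (depth 2)
58: left child of 70 (depth 2)
37: right child of 21 (depth 3)
51: left child of 58 (depth 3)
66: right child of 58 (depth 3)
33: left child of 37 (depth 4)
14: left child of 21 (depth 3)
73: right child of 70 (depth 2)

Leaves: 14, 33, 51, 66, 73 — 5 in total.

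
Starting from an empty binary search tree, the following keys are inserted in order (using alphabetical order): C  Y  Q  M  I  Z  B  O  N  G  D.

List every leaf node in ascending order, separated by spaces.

Insert C: tree is empty, so C becomes the root.
Insert Y: Y > C → go right. Place as right child of C.
Insert Q: Q > C → go right; Q < Y → go left. Place as left child of Y.
Insert M: M > C → go right; M < Y → go left; M < Q → go left. Place as left child of Q.
Insert I: I > C → go right; I < Y → go left; I < Q → go left; I < M → go left. Place as left child of M.
Insert Z: Z > C → go right; Z > Y → go right. Place as right child of Y.
Insert B: B < C → go left. Place as left child of C.
Insert O: O > C → go right; O < Y → go left; O < Q → go left; O > M → go right. Place as right child of M.
Insert N: N > C → go right; N < Y → go left; N < Q → go left; N > M → go right; N < O → go left. Place as left child of O.
Insert G: G > C → go right; G < Y → go left; G < Q → go left; G < M → go left; G < I → go left. Place as left child of I.
Insert D: D > C → go right; D < Y → go left; D < Q → go left; D < M → go left; D < I → go left; D < G → go left. Place as left child of G.

B D N Z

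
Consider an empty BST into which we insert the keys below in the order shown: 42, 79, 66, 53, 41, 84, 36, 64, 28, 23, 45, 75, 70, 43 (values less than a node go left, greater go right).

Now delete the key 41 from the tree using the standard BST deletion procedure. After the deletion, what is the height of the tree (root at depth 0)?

Resulting structure (node: left, right):
  42: L=41, R=79
  79: L=66, R=84
  66: L=53, R=75
  53: L=45, R=64
  41: L=36, R=–
  84: L=–, R=–
  36: L=28, R=–
  64: L=–, R=–
  28: L=23, R=–
  23: L=–, R=–
  45: L=43, R=–
  75: L=70, R=–
  70: L=–, R=–
  43: L=–, R=–

Delete 41 (at most one child — splice it out).
After deletion, deepest node is 43 at depth 5.

5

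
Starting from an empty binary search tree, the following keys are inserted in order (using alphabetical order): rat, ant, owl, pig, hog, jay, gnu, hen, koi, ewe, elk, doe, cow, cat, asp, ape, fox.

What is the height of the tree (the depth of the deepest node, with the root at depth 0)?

Insert rat: tree is empty, so rat becomes the root.
Insert ant: ant < rat → go left. Place as left child of rat.
Insert owl: owl < rat → go left; owl > ant → go right. Place as right child of ant.
Insert pig: pig < rat → go left; pig > ant → go right; pig > owl → go right. Place as right child of owl.
Insert hog: hog < rat → go left; hog > ant → go right; hog < owl → go left. Place as left child of owl.
Insert jay: jay < rat → go left; jay > ant → go right; jay < owl → go left; jay > hog → go right. Place as right child of hog.
Insert gnu: gnu < rat → go left; gnu > ant → go right; gnu < owl → go left; gnu < hog → go left. Place as left child of hog.
Insert hen: hen < rat → go left; hen > ant → go right; hen < owl → go left; hen < hog → go left; hen > gnu → go right. Place as right child of gnu.
Insert koi: koi < rat → go left; koi > ant → go right; koi < owl → go left; koi > hog → go right; koi > jay → go right. Place as right child of jay.
Insert ewe: ewe < rat → go left; ewe > ant → go right; ewe < owl → go left; ewe < hog → go left; ewe < gnu → go left. Place as left child of gnu.
Insert elk: elk < rat → go left; elk > ant → go right; elk < owl → go left; elk < hog → go left; elk < gnu → go left; elk < ewe → go left. Place as left child of ewe.
Insert doe: doe < rat → go left; doe > ant → go right; doe < owl → go left; doe < hog → go left; doe < gnu → go left; doe < ewe → go left; doe < elk → go left. Place as left child of elk.
Insert cow: cow < rat → go left; cow > ant → go right; cow < owl → go left; cow < hog → go left; cow < gnu → go left; cow < ewe → go left; cow < elk → go left; cow < doe → go left. Place as left child of doe.
Insert cat: cat < rat → go left; cat > ant → go right; cat < owl → go left; cat < hog → go left; cat < gnu → go left; cat < ewe → go left; cat < elk → go left; cat < doe → go left; cat < cow → go left. Place as left child of cow.
Insert asp: asp < rat → go left; asp > ant → go right; asp < owl → go left; asp < hog → go left; asp < gnu → go left; asp < ewe → go left; asp < elk → go left; asp < doe → go left; asp < cow → go left; asp < cat → go left. Place as left child of cat.
Insert ape: ape < rat → go left; ape > ant → go right; ape < owl → go left; ape < hog → go left; ape < gnu → go left; ape < ewe → go left; ape < elk → go left; ape < doe → go left; ape < cow → go left; ape < cat → go left; ape < asp → go left. Place as left child of asp.
Insert fox: fox < rat → go left; fox > ant → go right; fox < owl → go left; fox < hog → go left; fox < gnu → go left; fox > ewe → go right. Place as right child of ewe.

The deepest node is ape at depth 11.

11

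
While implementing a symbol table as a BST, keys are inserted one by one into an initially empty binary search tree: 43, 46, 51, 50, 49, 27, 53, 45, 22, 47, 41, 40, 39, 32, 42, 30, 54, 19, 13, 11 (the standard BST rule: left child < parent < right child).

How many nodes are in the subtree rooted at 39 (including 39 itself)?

43: root
46: right child of 43 (depth 1)
51: right child of 46 (depth 2)
50: left child of 51 (depth 3)
49: left child of 50 (depth 4)
27: left child of 43 (depth 1)
53: right child of 51 (depth 3)
45: left child of 46 (depth 2)
22: left child of 27 (depth 2)
47: left child of 49 (depth 5)
41: right child of 27 (depth 2)
40: left child of 41 (depth 3)
39: left child of 40 (depth 4)
32: left child of 39 (depth 5)
42: right child of 41 (depth 3)
30: left child of 32 (depth 6)
54: right child of 53 (depth 4)
19: left child of 22 (depth 3)
13: left child of 19 (depth 4)
11: left child of 13 (depth 5)

Subtree rooted at 39 contains: 39, 32, 30 — 3 nodes.

3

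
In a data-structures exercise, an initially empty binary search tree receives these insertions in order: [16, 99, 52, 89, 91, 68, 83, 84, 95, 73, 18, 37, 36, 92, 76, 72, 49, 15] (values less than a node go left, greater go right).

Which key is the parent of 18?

Resulting structure (node: left, right):
  16: L=15, R=99
  99: L=52, R=–
  52: L=18, R=89
  89: L=68, R=91
  91: L=–, R=95
  68: L=–, R=83
  83: L=73, R=84
  84: L=–, R=–
  95: L=92, R=–
  73: L=72, R=76
  18: L=–, R=37
  37: L=36, R=49
  36: L=–, R=–
  92: L=–, R=–
  76: L=–, R=–
  72: L=–, R=–
  49: L=–, R=–
  15: L=–, R=–

52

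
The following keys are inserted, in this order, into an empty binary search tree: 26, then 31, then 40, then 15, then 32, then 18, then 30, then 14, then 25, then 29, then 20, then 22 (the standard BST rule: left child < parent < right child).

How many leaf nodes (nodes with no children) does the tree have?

Resulting structure (node: left, right):
  26: L=15, R=31
  31: L=30, R=40
  40: L=32, R=–
  15: L=14, R=18
  32: L=–, R=–
  18: L=–, R=25
  30: L=29, R=–
  14: L=–, R=–
  25: L=20, R=–
  29: L=–, R=–
  20: L=–, R=22
  22: L=–, R=–

Leaves: 14, 22, 29, 32 — 4 in total.

4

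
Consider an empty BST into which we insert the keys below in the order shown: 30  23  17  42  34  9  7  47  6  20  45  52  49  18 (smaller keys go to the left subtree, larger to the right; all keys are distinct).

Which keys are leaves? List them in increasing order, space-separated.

6 18 34 45 49

Insert 30: tree is empty, so 30 becomes the root.
Insert 23: 23 < 30 → go left. Place as left child of 30.
Insert 17: 17 < 30 → go left; 17 < 23 → go left. Place as left child of 23.
Insert 42: 42 > 30 → go right. Place as right child of 30.
Insert 34: 34 > 30 → go right; 34 < 42 → go left. Place as left child of 42.
Insert 9: 9 < 30 → go left; 9 < 23 → go left; 9 < 17 → go left. Place as left child of 17.
Insert 7: 7 < 30 → go left; 7 < 23 → go left; 7 < 17 → go left; 7 < 9 → go left. Place as left child of 9.
Insert 47: 47 > 30 → go right; 47 > 42 → go right. Place as right child of 42.
Insert 6: 6 < 30 → go left; 6 < 23 → go left; 6 < 17 → go left; 6 < 9 → go left; 6 < 7 → go left. Place as left child of 7.
Insert 20: 20 < 30 → go left; 20 < 23 → go left; 20 > 17 → go right. Place as right child of 17.
Insert 45: 45 > 30 → go right; 45 > 42 → go right; 45 < 47 → go left. Place as left child of 47.
Insert 52: 52 > 30 → go right; 52 > 42 → go right; 52 > 47 → go right. Place as right child of 47.
Insert 49: 49 > 30 → go right; 49 > 42 → go right; 49 > 47 → go right; 49 < 52 → go left. Place as left child of 52.
Insert 18: 18 < 30 → go left; 18 < 23 → go left; 18 > 17 → go right; 18 < 20 → go left. Place as left child of 20.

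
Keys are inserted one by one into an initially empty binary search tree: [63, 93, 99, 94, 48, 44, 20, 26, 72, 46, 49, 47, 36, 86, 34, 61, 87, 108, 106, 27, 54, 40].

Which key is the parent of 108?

99

63: root
93: right child of 63 (depth 1)
99: right child of 93 (depth 2)
94: left child of 99 (depth 3)
48: left child of 63 (depth 1)
44: left child of 48 (depth 2)
20: left child of 44 (depth 3)
26: right child of 20 (depth 4)
72: left child of 93 (depth 2)
46: right child of 44 (depth 3)
49: right child of 48 (depth 2)
47: right child of 46 (depth 4)
36: right child of 26 (depth 5)
86: right child of 72 (depth 3)
34: left child of 36 (depth 6)
61: right child of 49 (depth 3)
87: right child of 86 (depth 4)
108: right child of 99 (depth 3)
106: left child of 108 (depth 4)
27: left child of 34 (depth 7)
54: left child of 61 (depth 4)
40: right child of 36 (depth 6)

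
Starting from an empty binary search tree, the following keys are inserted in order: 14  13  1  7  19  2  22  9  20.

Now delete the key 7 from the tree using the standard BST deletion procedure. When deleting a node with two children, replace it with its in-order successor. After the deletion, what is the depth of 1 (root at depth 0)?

2

Resulting structure (node: left, right):
  14: L=13, R=19
  13: L=1, R=–
  1: L=–, R=7
  7: L=2, R=9
  19: L=–, R=22
  2: L=–, R=–
  22: L=20, R=–
  9: L=–, R=–
  20: L=–, R=–

Delete 7 (two children — replace with in-order successor).
After deletion, path to 1: 14 → 13 → 1.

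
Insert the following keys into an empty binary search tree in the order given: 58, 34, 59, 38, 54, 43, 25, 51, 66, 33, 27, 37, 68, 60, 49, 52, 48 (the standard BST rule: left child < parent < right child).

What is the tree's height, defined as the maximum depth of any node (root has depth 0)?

7

Insert 58: tree is empty, so 58 becomes the root.
Insert 34: 34 < 58 → go left. Place as left child of 58.
Insert 59: 59 > 58 → go right. Place as right child of 58.
Insert 38: 38 < 58 → go left; 38 > 34 → go right. Place as right child of 34.
Insert 54: 54 < 58 → go left; 54 > 34 → go right; 54 > 38 → go right. Place as right child of 38.
Insert 43: 43 < 58 → go left; 43 > 34 → go right; 43 > 38 → go right; 43 < 54 → go left. Place as left child of 54.
Insert 25: 25 < 58 → go left; 25 < 34 → go left. Place as left child of 34.
Insert 51: 51 < 58 → go left; 51 > 34 → go right; 51 > 38 → go right; 51 < 54 → go left; 51 > 43 → go right. Place as right child of 43.
Insert 66: 66 > 58 → go right; 66 > 59 → go right. Place as right child of 59.
Insert 33: 33 < 58 → go left; 33 < 34 → go left; 33 > 25 → go right. Place as right child of 25.
Insert 27: 27 < 58 → go left; 27 < 34 → go left; 27 > 25 → go right; 27 < 33 → go left. Place as left child of 33.
Insert 37: 37 < 58 → go left; 37 > 34 → go right; 37 < 38 → go left. Place as left child of 38.
Insert 68: 68 > 58 → go right; 68 > 59 → go right; 68 > 66 → go right. Place as right child of 66.
Insert 60: 60 > 58 → go right; 60 > 59 → go right; 60 < 66 → go left. Place as left child of 66.
Insert 49: 49 < 58 → go left; 49 > 34 → go right; 49 > 38 → go right; 49 < 54 → go left; 49 > 43 → go right; 49 < 51 → go left. Place as left child of 51.
Insert 52: 52 < 58 → go left; 52 > 34 → go right; 52 > 38 → go right; 52 < 54 → go left; 52 > 43 → go right; 52 > 51 → go right. Place as right child of 51.
Insert 48: 48 < 58 → go left; 48 > 34 → go right; 48 > 38 → go right; 48 < 54 → go left; 48 > 43 → go right; 48 < 51 → go left; 48 < 49 → go left. Place as left child of 49.

The deepest node is 48 at depth 7.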